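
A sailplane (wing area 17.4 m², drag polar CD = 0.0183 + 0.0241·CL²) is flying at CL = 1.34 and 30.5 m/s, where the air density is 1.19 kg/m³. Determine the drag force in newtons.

D = 593 N

CD = 0.0183 + 0.0241 × 1.34² = 0.06157
D = ½ρv²S·CD = ½ × 1.19 × 30.5² × 17.4 × 0.06157 = 593 N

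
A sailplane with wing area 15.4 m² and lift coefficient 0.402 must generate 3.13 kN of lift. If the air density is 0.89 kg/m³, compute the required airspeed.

v = 33.7 m/s

L = ½ρv²S·CL ⇒ v = √(2L/(ρ·S·CL))
v = √(2 × 3130 / (0.89 × 15.4 × 0.402)) = √1136 = 33.7 m/s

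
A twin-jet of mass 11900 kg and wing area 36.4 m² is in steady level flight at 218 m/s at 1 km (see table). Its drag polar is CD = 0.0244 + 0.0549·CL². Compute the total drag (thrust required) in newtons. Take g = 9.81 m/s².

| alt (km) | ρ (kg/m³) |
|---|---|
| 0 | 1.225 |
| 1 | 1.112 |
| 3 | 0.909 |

D = 24200 N

At 1 km, from the table: ρ = 1.112 kg/m³.
In steady level flight, lift balances weight: W = mg = 11900 × 9.81 = 1.1674×10^5 N.
Dynamic pressure q = 0.5 × 1.112 × 218² = 26420 Pa.
CL = 2W/(ρv²S) = 2×1.1674×10^5/(1.112×218²×36.4) = 0.1214.
CD = 0.0244 + 0.0549 × 0.1214² = 0.02521.
D = q·S·CD = 26420 × 36.4 × 0.02521 = 24250 N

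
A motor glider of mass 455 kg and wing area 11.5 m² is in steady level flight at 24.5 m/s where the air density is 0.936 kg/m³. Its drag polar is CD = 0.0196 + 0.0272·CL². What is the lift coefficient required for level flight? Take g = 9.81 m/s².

CL = 1.38

In steady level flight, lift balances weight: W = mg = 455 × 9.81 = 4463.6 N.
Dynamic pressure q = 0.5 × 0.936 × 24.5² = 280.9 Pa.
CL = W/(q·S) = 4463.6 / (280.9 × 11.5) = 1.382.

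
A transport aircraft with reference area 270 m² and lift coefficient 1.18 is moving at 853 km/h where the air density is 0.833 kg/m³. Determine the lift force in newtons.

L = 7.45×10^6 N

Convert speed: v = 853 km/h ÷ 3.6 = 236.9 m/s.
Dynamic pressure q = ½ρv² = ½ × 0.833 × 236.9² = 23380 Pa.
L = q·S·CL = 23380 × 270 × 1.18 = 7.45×10^6 N ≈ 7450 kN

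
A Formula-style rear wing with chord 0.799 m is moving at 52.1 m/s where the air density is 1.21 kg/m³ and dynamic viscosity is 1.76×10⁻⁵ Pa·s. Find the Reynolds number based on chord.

Re = 2.86×10^6

Re = ρ·v·c/μ = 1.21 × 52.1 × 0.799 / (1.76×10⁻⁵) = 2.86×10^6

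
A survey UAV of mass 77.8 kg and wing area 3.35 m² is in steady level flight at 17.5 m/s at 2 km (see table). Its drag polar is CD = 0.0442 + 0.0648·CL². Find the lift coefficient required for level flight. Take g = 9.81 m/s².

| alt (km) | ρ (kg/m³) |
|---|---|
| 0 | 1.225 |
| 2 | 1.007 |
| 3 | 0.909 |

CL = 1.48

At 2 km, from the table: ρ = 1.007 kg/m³.
Weight W = mg = 77.8 × 9.81 = 763.22 N; in level flight L = W.
Dynamic pressure q = 0.5 × 1.007 × 17.5² = 154.2 Pa.
CL = 2W/(ρv²S) = 2×763.22/(1.007×17.5²×3.35) = 1.478.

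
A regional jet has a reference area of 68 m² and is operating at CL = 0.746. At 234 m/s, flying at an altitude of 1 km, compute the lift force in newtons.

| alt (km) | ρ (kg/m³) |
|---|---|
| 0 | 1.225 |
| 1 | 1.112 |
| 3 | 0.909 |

L = 1.54×10^6 N

At 1 km, from the table: ρ = 1.112 kg/m³.
L = ½ρv²S·CL = ½ × 1.112 × 234² × 68 × 0.746 = 1.54×10^6 N ≈ 1540 kN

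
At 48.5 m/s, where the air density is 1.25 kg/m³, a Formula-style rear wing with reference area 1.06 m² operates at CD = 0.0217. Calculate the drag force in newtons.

D = 33.8 N

D = ½ρv²S·CD = ½ × 1.25 × 48.5² × 1.06 × 0.0217 = 33.8 N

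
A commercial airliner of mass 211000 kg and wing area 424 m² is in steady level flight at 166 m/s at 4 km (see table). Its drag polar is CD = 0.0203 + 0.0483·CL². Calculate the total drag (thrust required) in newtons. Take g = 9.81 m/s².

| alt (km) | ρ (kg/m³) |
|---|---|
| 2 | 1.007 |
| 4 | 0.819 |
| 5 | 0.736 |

At 4 km, from the table: ρ = 0.819 kg/m³.
Weight W = mg = 211000 × 9.81 = 2.0699×10^6 N; in level flight L = W.
q = ½ρv² = ½ × 0.819 × 166² = 11280 Pa.
CL = 2W/(ρv²S) = 2×2.0699×10^6/(0.819×166²×424) = 0.4326.
CD = 0.0203 + 0.0483 × 0.4326² = 0.02934.
D = q·S·CD = 11280 × 424 × 0.02934 = 1.404×10^5 N

D = 1.4×10^5 N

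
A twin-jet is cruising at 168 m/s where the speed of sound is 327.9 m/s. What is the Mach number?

M = 0.512

M = v/a = 168 / 327.9 = 0.512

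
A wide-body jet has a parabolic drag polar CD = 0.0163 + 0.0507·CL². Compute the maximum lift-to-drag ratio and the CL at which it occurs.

(L/D)max = 17.4, at CL = 0.567

For CD = CD0 + K·CL², (L/D)max occurs at CL* = √(CD0/K) and equals 1/(2√(K·CD0)).
(L/D)max = 1/(2√(0.0507 × 0.0163)) = 1/(2 × 0.02875) = 17.4
CL* = √(0.0163/0.0507) = 0.567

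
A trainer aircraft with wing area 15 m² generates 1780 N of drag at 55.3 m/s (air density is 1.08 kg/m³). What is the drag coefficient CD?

From D = ½ρv²S·CD, rearranging gives CD = 2D/(ρv²S).
CD = 2 × 1780 / (1.08 × 55.3² × 15) = 0.0719

CD = 0.0719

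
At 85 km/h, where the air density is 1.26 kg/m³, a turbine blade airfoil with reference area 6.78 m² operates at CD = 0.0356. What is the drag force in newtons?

D = 84.8 N

Convert speed: v = 85 km/h ÷ 3.6 = 23.61 m/s.
Dynamic pressure q = ½ρv² = ½ × 1.26 × 23.61² = 351.2 Pa.
D = q·S·CD = 351.2 × 6.78 × 0.0356 = 84.8 N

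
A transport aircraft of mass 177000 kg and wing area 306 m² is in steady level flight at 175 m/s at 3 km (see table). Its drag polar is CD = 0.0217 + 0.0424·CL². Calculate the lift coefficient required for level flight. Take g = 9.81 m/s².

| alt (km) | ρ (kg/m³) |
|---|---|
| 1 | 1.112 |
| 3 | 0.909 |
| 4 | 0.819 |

At 3 km, from the table: ρ = 0.909 kg/m³.
In steady level flight, lift balances weight: W = mg = 177000 × 9.81 = 1.7364×10^6 N.
q = ½ρv² = ½ × 0.909 × 175² = 13920 Pa.
Required CL = L/(qS) = 1.7364×10^6/(13920·306) = 0.4077.

CL = 0.408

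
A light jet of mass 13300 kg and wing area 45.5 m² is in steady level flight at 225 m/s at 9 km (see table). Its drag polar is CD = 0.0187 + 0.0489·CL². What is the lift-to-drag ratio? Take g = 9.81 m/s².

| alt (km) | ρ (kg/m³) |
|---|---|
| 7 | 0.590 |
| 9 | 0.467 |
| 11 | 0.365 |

At 9 km, from the table: ρ = 0.467 kg/m³.
Weight W = mg = 13300 × 9.81 = 1.3047×10^5 N; in level flight L = W.
Dynamic pressure q = 0.5 × 0.467 × 225² = 11820 Pa.
CL = W/(q·S) = 1.3047×10^5 / (11820 × 45.5) = 0.2426.
CD = 0.0187 + 0.0489 × 0.2426² = 0.02158.
L/D = CL/CD = 0.2426 / 0.02158 = 11.2

L/D = 11.2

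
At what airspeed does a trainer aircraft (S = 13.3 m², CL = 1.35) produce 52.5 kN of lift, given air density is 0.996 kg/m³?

L = ½ρv²S·CL ⇒ v = √(2L/(ρ·S·CL))
v = √(2 × 52500 / (0.996 × 13.3 × 1.35)) = √5871 = 76.6 m/s

v = 76.6 m/s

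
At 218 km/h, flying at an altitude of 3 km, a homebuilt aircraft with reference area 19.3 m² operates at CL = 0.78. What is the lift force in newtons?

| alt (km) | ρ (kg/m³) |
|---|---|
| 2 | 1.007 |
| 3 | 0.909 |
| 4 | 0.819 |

At 3 km, from the table: ρ = 0.909 kg/m³.
Convert speed: v = 218 km/h ÷ 3.6 = 60.56 m/s.
Dynamic pressure q = ½ρv² = ½ × 0.909 × 60.56² = 1667 Pa.
L = q·S·CL = 1667 × 19.3 × 0.78 = 25100 N ≈ 25.1 kN

L = 25100 N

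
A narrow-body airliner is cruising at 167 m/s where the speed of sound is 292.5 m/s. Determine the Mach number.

M = v/a = 167 / 292.5 = 0.571

M = 0.571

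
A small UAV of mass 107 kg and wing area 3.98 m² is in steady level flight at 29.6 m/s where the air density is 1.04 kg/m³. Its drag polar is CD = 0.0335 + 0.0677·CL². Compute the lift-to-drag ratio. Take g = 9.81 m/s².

In steady level flight, lift balances weight: W = mg = 107 × 9.81 = 1049.7 N.
Dynamic pressure q = 0.5 × 1.04 × 29.6² = 455.6 Pa.
Required CL = L/(qS) = 1049.7/(455.6·3.98) = 0.5789.
CD = 0.0335 + 0.0677 × 0.5789² = 0.05619.
L/D = CL/CD = 0.5789 / 0.05619 = 10.3

L/D = 10.3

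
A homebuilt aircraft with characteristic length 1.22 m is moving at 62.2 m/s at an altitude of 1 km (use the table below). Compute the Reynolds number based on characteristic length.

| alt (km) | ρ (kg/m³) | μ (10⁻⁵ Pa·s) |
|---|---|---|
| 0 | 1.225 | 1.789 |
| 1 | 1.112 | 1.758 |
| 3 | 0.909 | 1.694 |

At 1 km, from the table: ρ = 1.112 kg/m³, μ = 1.758×10⁻⁵ Pa·s.
Re = ρ·v·c/μ = 1.112 × 62.2 × 1.22 / (1.758×10⁻⁵) = 4.8×10^6

Re = 4.8×10^6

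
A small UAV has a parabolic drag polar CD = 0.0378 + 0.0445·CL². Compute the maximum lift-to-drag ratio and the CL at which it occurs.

(L/D)max = 12.2, at CL = 0.922

For CD = CD0 + K·CL², (L/D)max occurs at CL* = √(CD0/K) and equals 1/(2√(K·CD0)).
(L/D)max = 1/(2√(0.0445 × 0.0378)) = 1/(2 × 0.04101) = 12.2
CL* = √(0.0378/0.0445) = 0.922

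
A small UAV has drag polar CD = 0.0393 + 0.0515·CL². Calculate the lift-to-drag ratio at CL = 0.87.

CD = 0.0393 + 0.0515 × 0.87² = 0.07828
L/D = CL/CD = 0.87 / 0.07828 = 11.1

L/D = 11.1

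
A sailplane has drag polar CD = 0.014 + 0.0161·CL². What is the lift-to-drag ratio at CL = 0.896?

CD = 0.014 + 0.0161 × 0.896² = 0.02693
L/D = CL/CD = 0.896 / 0.02693 = 33.3

L/D = 33.3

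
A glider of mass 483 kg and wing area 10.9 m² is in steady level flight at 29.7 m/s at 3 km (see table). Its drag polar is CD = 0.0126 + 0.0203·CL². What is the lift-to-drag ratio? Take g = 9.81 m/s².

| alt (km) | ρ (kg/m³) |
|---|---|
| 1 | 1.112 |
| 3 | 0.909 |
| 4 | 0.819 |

At 3 km, from the table: ρ = 0.909 kg/m³.
In steady level flight, lift balances weight: W = mg = 483 × 9.81 = 4738.2 N.
Dynamic pressure q = 0.5 × 0.909 × 29.7² = 400.9 Pa.
CL = W/(q·S) = 4738.2 / (400.9 × 10.9) = 1.084.
CD = 0.0126 + 0.0203 × 1.084² = 0.03647.
L/D = CL/CD = 1.084 / 0.03647 = 29.7

L/D = 29.7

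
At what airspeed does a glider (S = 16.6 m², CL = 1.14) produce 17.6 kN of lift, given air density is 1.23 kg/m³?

L = ½ρv²S·CL ⇒ v = √(2L/(ρ·S·CL))
v = √(2 × 17600 / (1.23 × 16.6 × 1.14)) = √1512 = 38.9 m/s

v = 38.9 m/s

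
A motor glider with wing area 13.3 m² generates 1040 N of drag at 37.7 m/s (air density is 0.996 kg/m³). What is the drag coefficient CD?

CD = 0.11

From D = ½ρv²S·CD, rearranging gives CD = 2D/(ρv²S).
CD = 2 × 1040 / (0.996 × 37.7² × 13.3) = 0.11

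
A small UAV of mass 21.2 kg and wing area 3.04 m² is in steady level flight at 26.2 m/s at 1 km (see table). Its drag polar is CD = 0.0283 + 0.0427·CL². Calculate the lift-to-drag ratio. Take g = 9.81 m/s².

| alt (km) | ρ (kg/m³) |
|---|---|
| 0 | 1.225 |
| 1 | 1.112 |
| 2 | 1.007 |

L/D = 6.04

At 1 km, from the table: ρ = 1.112 kg/m³.
Level flight ⇒ L = W = m·g = 21.2 × 9.81 = 207.97 N.
q = ½ρv² = ½ × 1.112 × 26.2² = 381.7 Pa.
CL = W/(q·S) = 207.97 / (381.7 × 3.04) = 0.1792.
CD = 0.0283 + 0.0427 × 0.1792² = 0.02967.
L/D = CL/CD = 0.1792 / 0.02967 = 6.04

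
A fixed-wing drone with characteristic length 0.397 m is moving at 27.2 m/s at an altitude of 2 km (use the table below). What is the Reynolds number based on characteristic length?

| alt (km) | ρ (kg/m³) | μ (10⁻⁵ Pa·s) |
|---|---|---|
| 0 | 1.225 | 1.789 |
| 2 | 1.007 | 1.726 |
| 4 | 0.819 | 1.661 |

At 2 km, from the table: ρ = 1.007 kg/m³, μ = 1.726×10⁻⁵ Pa·s.
Re = ρ·v·c/μ = 1.007 × 27.2 × 0.397 / (1.726×10⁻⁵) = 6.3×10^5

Re = 6.3×10^5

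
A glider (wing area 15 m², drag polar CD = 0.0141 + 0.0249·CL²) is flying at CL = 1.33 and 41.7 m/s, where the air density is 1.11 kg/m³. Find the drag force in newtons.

D = 842 N

CD = 0.0141 + 0.0249 × 1.33² = 0.05815
D = ½ρv²S·CD = ½ × 1.11 × 41.7² × 15 × 0.05815 = 842 N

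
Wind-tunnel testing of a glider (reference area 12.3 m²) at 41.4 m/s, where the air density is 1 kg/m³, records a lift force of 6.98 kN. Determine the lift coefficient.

From L = ½ρv²S·CL, rearranging gives CL = 2L/(ρv²S).
CL = 2 × 6980 / (1 × 41.4² × 12.3) = 0.662

CL = 0.662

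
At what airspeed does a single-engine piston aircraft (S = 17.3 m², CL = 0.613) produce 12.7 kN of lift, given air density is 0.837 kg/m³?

L = ½ρv²S·CL ⇒ v = √(2L/(ρ·S·CL))
v = √(2 × 12700 / (0.837 × 17.3 × 0.613)) = √2862 = 53.5 m/s

v = 53.5 m/s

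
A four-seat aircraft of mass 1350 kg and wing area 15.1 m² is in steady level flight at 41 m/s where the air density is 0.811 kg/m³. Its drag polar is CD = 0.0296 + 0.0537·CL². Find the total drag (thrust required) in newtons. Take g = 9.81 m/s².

Level flight ⇒ L = W = m·g = 1350 × 9.81 = 13244 N.
Dynamic pressure q = 0.5 × 0.811 × 41² = 681.6 Pa.
Required CL = L/(qS) = 13244/(681.6·15.1) = 1.287.
CD = 0.0296 + 0.0537 × 1.287² = 0.1185.
D = q·S·CD = 681.6 × 15.1 × 0.1185 = 1220 N

D = 1220 N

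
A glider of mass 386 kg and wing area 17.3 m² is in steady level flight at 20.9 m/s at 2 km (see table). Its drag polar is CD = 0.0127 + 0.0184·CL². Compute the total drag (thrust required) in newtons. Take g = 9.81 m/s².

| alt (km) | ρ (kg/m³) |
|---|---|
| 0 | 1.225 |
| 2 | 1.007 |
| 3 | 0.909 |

At 2 km, from the table: ρ = 1.007 kg/m³.
In steady level flight, lift balances weight: W = mg = 386 × 9.81 = 3786.7 N.
q = ½ρv² = ½ × 1.007 × 20.9² = 219.9 Pa.
Required CL = L/(qS) = 3786.7/(219.9·17.3) = 0.9952.
CD = 0.0127 + 0.0184 × 0.9952² = 0.03092.
D = q·S·CD = 219.9 × 17.3 × 0.03092 = 117.7 N

D = 118 N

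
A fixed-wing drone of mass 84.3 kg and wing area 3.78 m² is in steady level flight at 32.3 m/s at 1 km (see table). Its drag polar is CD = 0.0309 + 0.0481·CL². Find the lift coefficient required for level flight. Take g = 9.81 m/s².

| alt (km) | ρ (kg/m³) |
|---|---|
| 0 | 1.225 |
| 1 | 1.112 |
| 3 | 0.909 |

At 1 km, from the table: ρ = 1.112 kg/m³.
In steady level flight, lift balances weight: W = mg = 84.3 × 9.81 = 826.98 N.
q = ½ρv² = ½ × 1.112 × 32.3² = 580.1 Pa.
CL = 2W/(ρv²S) = 2×826.98/(1.112×32.3²×3.78) = 0.3772.

CL = 0.377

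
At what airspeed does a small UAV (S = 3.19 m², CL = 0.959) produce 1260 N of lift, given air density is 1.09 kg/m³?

L = ½ρv²S·CL ⇒ v = √(2L/(ρ·S·CL))
v = √(2 × 1260 / (1.09 × 3.19 × 0.959)) = √755.7 = 27.5 m/s

v = 27.5 m/s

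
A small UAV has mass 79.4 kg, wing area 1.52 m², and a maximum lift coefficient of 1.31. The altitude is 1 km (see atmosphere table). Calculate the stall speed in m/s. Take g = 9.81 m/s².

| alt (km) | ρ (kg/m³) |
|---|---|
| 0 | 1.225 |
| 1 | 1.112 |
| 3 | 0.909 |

V_stall = 26.5 m/s

At 1 km, from the table: ρ = 1.112 kg/m³.
Stall occurs when L = W at CL,max. W = mg = 79.4 × 9.81 = 778.9 N.
V_stall = √(2W/(ρ·S·CL,max)) = √(2 × 778.9 / (1.112 × 1.52 × 1.31))
V_stall = √703.6 = 26.5 m/s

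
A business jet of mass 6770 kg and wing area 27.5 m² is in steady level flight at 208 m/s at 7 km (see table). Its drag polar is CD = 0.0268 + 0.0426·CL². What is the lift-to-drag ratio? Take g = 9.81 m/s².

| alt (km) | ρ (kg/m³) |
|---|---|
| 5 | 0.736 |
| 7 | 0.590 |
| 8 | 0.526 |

At 7 km, from the table: ρ = 0.590 kg/m³.
In steady level flight, lift balances weight: W = mg = 6770 × 9.81 = 66414 N.
q = ½ρv² = ½ × 0.59 × 208² = 12760 Pa.
CL = 2W/(ρv²S) = 2×66414/(0.59×208²×27.5) = 0.1892.
CD = 0.0268 + 0.0426 × 0.1892² = 0.02833.
L/D = CL/CD = 0.1892 / 0.02833 = 6.68

L/D = 6.68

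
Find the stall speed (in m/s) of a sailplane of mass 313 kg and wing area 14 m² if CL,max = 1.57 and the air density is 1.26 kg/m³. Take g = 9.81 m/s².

V_stall = 14.9 m/s

Weight W = mg = 313 × 9.81 = 3071 N.
From L = ½ρV²S·CL,max = W: V_stall = √(2W/(ρSCL,max)) = √(2·3071/(1.26·14·1.57))
V_stall = √221.7 = 14.9 m/s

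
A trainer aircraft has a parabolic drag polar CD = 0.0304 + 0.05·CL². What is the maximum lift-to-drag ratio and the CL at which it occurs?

(L/D)max = 12.8, at CL = 0.78

For CD = CD0 + K·CL², (L/D)max occurs at CL* = √(CD0/K) and equals 1/(2√(K·CD0)).
(L/D)max = 1/(2√(0.05 × 0.0304)) = 1/(2 × 0.03899) = 12.8
CL* = √(0.0304/0.05) = 0.78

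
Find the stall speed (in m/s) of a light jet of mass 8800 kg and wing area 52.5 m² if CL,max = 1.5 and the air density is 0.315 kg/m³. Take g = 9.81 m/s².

Weight W = mg = 8800 × 9.81 = 86330 N.
V_stall = √(2W/(ρ·S·CL,max)) = √(2 × 86330 / (0.315 × 52.5 × 1.5))
V_stall = √6960 = 83.4 m/s

V_stall = 83.4 m/s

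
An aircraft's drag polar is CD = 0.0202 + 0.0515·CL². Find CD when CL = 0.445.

CD = 0.0202 + 0.0515 × 0.445² = 0.0202 + 0.0102 = 0.0304

CD = 0.0304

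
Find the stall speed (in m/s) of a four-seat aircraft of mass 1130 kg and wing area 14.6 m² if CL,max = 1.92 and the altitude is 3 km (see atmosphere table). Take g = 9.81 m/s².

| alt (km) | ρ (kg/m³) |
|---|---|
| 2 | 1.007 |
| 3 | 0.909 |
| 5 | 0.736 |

At 3 km, from the table: ρ = 0.909 kg/m³.
Stall occurs when L = W at CL,max. W = mg = 1130 × 9.81 = 11090 N.
V_stall = √(2W/(ρ·S·CL,max)) = √(2 × 11090 / (0.909 × 14.6 × 1.92))
V_stall = √870.1 = 29.5 m/s

V_stall = 29.5 m/s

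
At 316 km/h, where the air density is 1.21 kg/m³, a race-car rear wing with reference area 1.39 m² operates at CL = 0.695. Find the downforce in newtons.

Convert speed: v = 316 km/h ÷ 3.6 = 87.78 m/s.
L = ½ρv²S·CL = ½ × 1.21 × 87.78² × 1.39 × 0.695 = 4500 N

L = 4500 N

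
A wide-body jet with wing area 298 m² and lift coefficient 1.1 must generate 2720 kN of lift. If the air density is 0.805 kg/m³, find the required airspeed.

v = 144 m/s

L = ½ρv²S·CL ⇒ v = √(2L/(ρ·S·CL))
v = √(2 × 2.72×10^6 / (0.805 × 298 × 1.1)) = √20620 = 144 m/s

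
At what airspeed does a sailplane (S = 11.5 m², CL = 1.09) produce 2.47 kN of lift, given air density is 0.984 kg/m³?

v = 20 m/s

L = ½ρv²S·CL ⇒ v = √(2L/(ρ·S·CL))
v = √(2 × 2470 / (0.984 × 11.5 × 1.09)) = √400.5 = 20 m/s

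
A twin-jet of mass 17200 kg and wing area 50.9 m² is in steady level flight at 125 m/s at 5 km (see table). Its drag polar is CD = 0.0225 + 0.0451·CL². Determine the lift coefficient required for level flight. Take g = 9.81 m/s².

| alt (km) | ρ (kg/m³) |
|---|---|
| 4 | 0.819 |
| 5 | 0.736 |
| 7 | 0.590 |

At 5 km, from the table: ρ = 0.736 kg/m³.
Level flight ⇒ L = W = m·g = 17200 × 9.81 = 1.6873×10^5 N.
q = ½ρv² = ½ × 0.736 × 125² = 5750 Pa.
CL = 2W/(ρv²S) = 2×1.6873×10^5/(0.736×125²×50.9) = 0.5765.

CL = 0.577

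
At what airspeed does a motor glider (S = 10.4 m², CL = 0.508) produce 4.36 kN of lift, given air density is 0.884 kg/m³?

L = ½ρv²S·CL ⇒ v = √(2L/(ρ·S·CL))
v = √(2 × 4360 / (0.884 × 10.4 × 0.508)) = √1867 = 43.2 m/s

v = 43.2 m/s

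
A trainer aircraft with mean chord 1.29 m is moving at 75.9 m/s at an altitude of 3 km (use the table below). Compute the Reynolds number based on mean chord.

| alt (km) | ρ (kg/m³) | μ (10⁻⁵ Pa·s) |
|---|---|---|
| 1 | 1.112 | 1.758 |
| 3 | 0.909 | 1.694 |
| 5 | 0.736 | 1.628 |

Re = 5.25×10^6

At 3 km, from the table: ρ = 0.909 kg/m³, μ = 1.694×10⁻⁵ Pa·s.
Re = ρ·v·c/μ = 0.909 × 75.9 × 1.29 / (1.694×10⁻⁵) = 5.25×10^6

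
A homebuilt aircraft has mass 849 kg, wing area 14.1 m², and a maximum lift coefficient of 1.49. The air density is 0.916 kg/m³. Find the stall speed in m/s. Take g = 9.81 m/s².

Weight W = mg = 849 × 9.81 = 8329 N.
V_stall = √(2W/(ρ·S·CL,max)) = √(2 × 8329 / (0.916 × 14.1 × 1.49))
V_stall = √865.6 = 29.4 m/s

V_stall = 29.4 m/s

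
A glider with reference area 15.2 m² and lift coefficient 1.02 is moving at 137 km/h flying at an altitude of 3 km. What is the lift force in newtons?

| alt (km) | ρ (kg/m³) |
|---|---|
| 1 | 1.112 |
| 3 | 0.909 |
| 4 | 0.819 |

L = 10200 N

At 3 km, from the table: ρ = 0.909 kg/m³.
Convert speed: v = 137 km/h ÷ 3.6 = 38.06 m/s.
Dynamic pressure q = ½ρv² = ½ × 0.909 × 38.06² = 658.2 Pa.
L = q·S·CL = 658.2 × 15.2 × 1.02 = 10200 N ≈ 10.2 kN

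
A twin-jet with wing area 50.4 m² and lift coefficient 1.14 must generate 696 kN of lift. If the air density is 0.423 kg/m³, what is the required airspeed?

v = 239 m/s

L = ½ρv²S·CL ⇒ v = √(2L/(ρ·S·CL))
v = √(2 × 6.96×10^5 / (0.423 × 50.4 × 1.14)) = √57270 = 239 m/s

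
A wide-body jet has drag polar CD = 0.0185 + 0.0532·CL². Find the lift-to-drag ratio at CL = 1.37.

L/D = 11.6

CD = 0.0185 + 0.0532 × 1.37² = 0.1184
L/D = CL/CD = 1.37 / 0.1184 = 11.6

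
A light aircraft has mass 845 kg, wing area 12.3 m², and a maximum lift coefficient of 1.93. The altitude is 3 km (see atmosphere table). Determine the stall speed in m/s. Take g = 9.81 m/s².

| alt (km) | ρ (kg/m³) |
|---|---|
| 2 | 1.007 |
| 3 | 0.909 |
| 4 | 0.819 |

V_stall = 27.7 m/s

At 3 km, from the table: ρ = 0.909 kg/m³.
Stall occurs when L = W at CL,max. W = mg = 845 × 9.81 = 8289 N.
From L = ½ρV²S·CL,max = W: V_stall = √(2W/(ρSCL,max)) = √(2·8289/(0.909·12.3·1.93))
V_stall = √768.3 = 27.7 m/s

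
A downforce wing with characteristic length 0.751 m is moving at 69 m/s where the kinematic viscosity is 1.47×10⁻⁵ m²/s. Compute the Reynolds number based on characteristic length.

Re = 3.53×10^6

Re = v·c/ν = 69 × 0.751 / (1.47×10⁻⁵) = 3.53×10^6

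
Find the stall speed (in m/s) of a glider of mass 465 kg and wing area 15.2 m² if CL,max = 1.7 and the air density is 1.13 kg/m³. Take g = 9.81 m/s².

Weight W = mg = 465 × 9.81 = 4562 N.
From L = ½ρV²S·CL,max = W: V_stall = √(2W/(ρSCL,max)) = √(2·4562/(1.13·15.2·1.7))
V_stall = √312.5 = 17.7 m/s

V_stall = 17.7 m/s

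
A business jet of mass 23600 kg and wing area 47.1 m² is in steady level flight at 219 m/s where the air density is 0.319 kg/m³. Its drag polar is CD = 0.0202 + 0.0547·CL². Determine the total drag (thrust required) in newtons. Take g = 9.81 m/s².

In steady level flight, lift balances weight: W = mg = 23600 × 9.81 = 2.3152×10^5 N.
q = ½ρv² = ½ × 0.319 × 219² = 7650 Pa.
Required CL = L/(qS) = 2.3152×10^5/(7650·47.1) = 0.6426.
CD = 0.0202 + 0.0547 × 0.6426² = 0.04278.
D = q·S·CD = 7650 × 47.1 × 0.04278 = 15420 N

D = 15400 N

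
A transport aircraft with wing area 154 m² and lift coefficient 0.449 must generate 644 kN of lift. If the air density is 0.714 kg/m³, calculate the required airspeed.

v = 162 m/s

L = ½ρv²S·CL ⇒ v = √(2L/(ρ·S·CL))
v = √(2 × 6.44×10^5 / (0.714 × 154 × 0.449)) = √26090 = 162 m/s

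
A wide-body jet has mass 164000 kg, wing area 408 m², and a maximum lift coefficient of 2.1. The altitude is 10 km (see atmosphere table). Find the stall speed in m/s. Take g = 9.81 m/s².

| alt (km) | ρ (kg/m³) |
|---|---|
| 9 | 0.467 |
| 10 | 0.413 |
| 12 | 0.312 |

At 10 km, from the table: ρ = 0.413 kg/m³.
At stall, lift equals weight: L = W = m·g = 164000 × 9.81 = 1.609×10^6 N.
V_stall = √(2W/(ρ·S·CL,max)) = √(2 × 1.609×10^6 / (0.413 × 408 × 2.1))
V_stall = √9093 = 95.4 m/s

V_stall = 95.4 m/s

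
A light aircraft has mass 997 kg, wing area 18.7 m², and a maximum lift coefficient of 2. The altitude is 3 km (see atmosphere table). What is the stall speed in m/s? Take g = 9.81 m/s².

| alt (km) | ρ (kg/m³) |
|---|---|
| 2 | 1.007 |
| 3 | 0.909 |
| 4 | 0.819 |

V_stall = 24 m/s

At 3 km, from the table: ρ = 0.909 kg/m³.
Weight W = mg = 997 × 9.81 = 9781 N.
V_stall = √(2W/(ρ·S·CL,max)) = √(2 × 9781 / (0.909 × 18.7 × 2))
V_stall = √575.4 = 24 m/s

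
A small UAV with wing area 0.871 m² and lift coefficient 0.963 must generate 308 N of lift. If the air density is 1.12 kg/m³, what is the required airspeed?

v = 25.6 m/s

L = ½ρv²S·CL ⇒ v = √(2L/(ρ·S·CL))
v = √(2 × 308 / (1.12 × 0.871 × 0.963)) = √655.7 = 25.6 m/s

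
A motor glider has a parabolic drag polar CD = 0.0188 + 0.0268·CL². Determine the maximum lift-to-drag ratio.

(L/D)max = 22.3

For CD = CD0 + K·CL², (L/D)max occurs at CL* = √(CD0/K) and equals 1/(2√(K·CD0)).
(L/D)max = 1/(2√(0.0268 × 0.0188)) = 1/(2 × 0.02245) = 22.3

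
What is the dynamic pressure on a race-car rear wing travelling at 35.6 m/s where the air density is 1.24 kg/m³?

q = ½ρv² = ½ × 1.24 × 35.6² = 786 Pa

q = 786 Pa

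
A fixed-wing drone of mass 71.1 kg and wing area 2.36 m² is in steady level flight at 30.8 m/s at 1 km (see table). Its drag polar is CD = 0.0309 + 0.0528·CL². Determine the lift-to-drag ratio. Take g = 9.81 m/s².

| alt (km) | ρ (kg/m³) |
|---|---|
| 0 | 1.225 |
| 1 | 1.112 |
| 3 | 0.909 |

At 1 km, from the table: ρ = 1.112 kg/m³.
Level flight ⇒ L = W = m·g = 71.1 × 9.81 = 697.49 N.
q = ½ρv² = ½ × 1.112 × 30.8² = 527.4 Pa.
Required CL = L/(qS) = 697.49/(527.4·2.36) = 0.5603.
CD = 0.0309 + 0.0528 × 0.5603² = 0.04748.
L/D = CL/CD = 0.5603 / 0.04748 = 11.8

L/D = 11.8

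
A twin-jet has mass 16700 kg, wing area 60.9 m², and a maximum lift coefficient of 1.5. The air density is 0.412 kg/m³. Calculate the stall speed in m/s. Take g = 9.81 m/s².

At stall, lift equals weight: L = W = m·g = 16700 × 9.81 = 1.638×10^5 N.
From L = ½ρV²S·CL,max = W: V_stall = √(2W/(ρSCL,max)) = √(2·1.638×10^5/(0.412·60.9·1.5))
V_stall = √8706 = 93.3 m/s

V_stall = 93.3 m/s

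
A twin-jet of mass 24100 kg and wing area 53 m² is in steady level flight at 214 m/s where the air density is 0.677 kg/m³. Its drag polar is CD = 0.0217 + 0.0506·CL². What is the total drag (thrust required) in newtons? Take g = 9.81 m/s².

D = 21300 N

Level flight ⇒ L = W = m·g = 24100 × 9.81 = 2.3642×10^5 N.
Dynamic pressure q = 0.5 × 0.677 × 214² = 15500 Pa.
CL = 2W/(ρv²S) = 2×2.3642×10^5/(0.677×214²×53) = 0.2878.
CD = 0.0217 + 0.0506 × 0.2878² = 0.02589.
D = q·S·CD = 15500 × 53 × 0.02589 = 21270 N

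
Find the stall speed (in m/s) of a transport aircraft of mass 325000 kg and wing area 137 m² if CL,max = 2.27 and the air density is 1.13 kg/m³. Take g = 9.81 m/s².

Weight W = mg = 325000 × 9.81 = 3.188×10^6 N.
From L = ½ρV²S·CL,max = W: V_stall = √(2W/(ρSCL,max)) = √(2·3.188×10^6/(1.13·137·2.27))
V_stall = √18150 = 135 m/s

V_stall = 135 m/s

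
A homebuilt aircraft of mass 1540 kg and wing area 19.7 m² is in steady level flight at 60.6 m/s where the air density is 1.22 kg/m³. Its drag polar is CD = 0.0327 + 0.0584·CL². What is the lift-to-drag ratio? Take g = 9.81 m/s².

L/D = 8.66

In steady level flight, lift balances weight: W = mg = 1540 × 9.81 = 15107 N.
Dynamic pressure q = 0.5 × 1.22 × 60.6² = 2240 Pa.
Required CL = L/(qS) = 15107/(2240·19.7) = 0.3423.
CD = 0.0327 + 0.0584 × 0.3423² = 0.03954.
L/D = CL/CD = 0.3423 / 0.03954 = 8.66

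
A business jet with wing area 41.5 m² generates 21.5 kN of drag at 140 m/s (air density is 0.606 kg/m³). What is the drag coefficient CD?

From D = ½ρv²S·CD, rearranging gives CD = 2D/(ρv²S).
CD = 2 × 21500 / (0.606 × 140² × 41.5) = 0.0872

CD = 0.0872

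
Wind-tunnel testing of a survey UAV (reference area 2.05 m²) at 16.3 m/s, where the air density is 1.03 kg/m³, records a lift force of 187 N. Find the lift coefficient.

CL = 0.667

From L = ½ρv²S·CL, rearranging gives CL = 2L/(ρv²S).
CL = 2 × 187 / (1.03 × 16.3² × 2.05) = 0.667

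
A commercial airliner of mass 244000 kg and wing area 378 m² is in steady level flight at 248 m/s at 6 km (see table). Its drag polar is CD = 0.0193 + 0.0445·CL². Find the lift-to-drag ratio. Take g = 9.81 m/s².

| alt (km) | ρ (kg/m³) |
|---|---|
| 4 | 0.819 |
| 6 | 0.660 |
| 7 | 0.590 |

At 6 km, from the table: ρ = 0.660 kg/m³.
Level flight ⇒ L = W = m·g = 244000 × 9.81 = 2.3936×10^6 N.
q = ½ρv² = ½ × 0.66 × 248² = 20300 Pa.
Required CL = L/(qS) = 2.3936×10^6/(20300·378) = 0.312.
CD = 0.0193 + 0.0445 × 0.312² = 0.02363.
L/D = CL/CD = 0.312 / 0.02363 = 13.2

L/D = 13.2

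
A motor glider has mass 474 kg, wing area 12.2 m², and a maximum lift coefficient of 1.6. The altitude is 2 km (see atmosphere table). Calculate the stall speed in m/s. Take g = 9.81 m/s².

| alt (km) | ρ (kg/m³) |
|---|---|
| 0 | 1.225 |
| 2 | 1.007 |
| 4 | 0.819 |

At 2 km, from the table: ρ = 1.007 kg/m³.
At stall, lift equals weight: L = W = m·g = 474 × 9.81 = 4650 N.
V_stall = √(2W/(ρ·S·CL,max)) = √(2 × 4650 / (1.007 × 12.2 × 1.6))
V_stall = √473.1 = 21.8 m/s

V_stall = 21.8 m/s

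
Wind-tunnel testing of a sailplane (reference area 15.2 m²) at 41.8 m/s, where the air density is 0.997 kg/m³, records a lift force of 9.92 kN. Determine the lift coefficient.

CL = 0.749

From L = ½ρv²S·CL, rearranging gives CL = 2L/(ρv²S).
CL = 2 × 9920 / (0.997 × 41.8² × 15.2) = 0.749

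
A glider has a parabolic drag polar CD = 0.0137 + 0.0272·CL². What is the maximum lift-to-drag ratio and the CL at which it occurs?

(L/D)max = 25.9, at CL = 0.71

For CD = CD0 + K·CL², (L/D)max occurs at CL* = √(CD0/K) and equals 1/(2√(K·CD0)).
(L/D)max = 1/(2√(0.0272 × 0.0137)) = 1/(2 × 0.0193) = 25.9
CL* = √(0.0137/0.0272) = 0.71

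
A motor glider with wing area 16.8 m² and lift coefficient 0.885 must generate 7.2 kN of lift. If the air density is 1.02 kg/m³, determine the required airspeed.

v = 30.8 m/s

L = ½ρv²S·CL ⇒ v = √(2L/(ρ·S·CL))
v = √(2 × 7200 / (1.02 × 16.8 × 0.885)) = √949.5 = 30.8 m/s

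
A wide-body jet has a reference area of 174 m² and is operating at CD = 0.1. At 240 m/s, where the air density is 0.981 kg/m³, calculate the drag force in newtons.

D = 4.92×10^5 N

Dynamic pressure q = ½ρv² = ½ × 0.981 × 240² = 28250 Pa.
D = q·S·CD = 28250 × 174 × 0.1 = 4.92×10^5 N ≈ 492 kN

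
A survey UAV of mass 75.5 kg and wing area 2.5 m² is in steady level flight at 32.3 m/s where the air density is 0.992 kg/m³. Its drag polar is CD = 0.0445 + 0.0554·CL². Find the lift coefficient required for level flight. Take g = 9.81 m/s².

CL = 0.573

Weight W = mg = 75.5 × 9.81 = 740.66 N; in level flight L = W.
Dynamic pressure q = 0.5 × 0.992 × 32.3² = 517.5 Pa.
Required CL = L/(qS) = 740.66/(517.5·2.5) = 0.5725.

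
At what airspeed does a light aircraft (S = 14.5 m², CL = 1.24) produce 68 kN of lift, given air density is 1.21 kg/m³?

v = 79.1 m/s

L = ½ρv²S·CL ⇒ v = √(2L/(ρ·S·CL))
v = √(2 × 68000 / (1.21 × 14.5 × 1.24)) = √6251 = 79.1 m/s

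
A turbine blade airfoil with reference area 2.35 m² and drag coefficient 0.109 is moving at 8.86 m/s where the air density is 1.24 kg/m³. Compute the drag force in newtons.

D = 12.5 N

Dynamic pressure q = ½ρv² = ½ × 1.24 × 8.86² = 48.67 Pa.
D = q·S·CD = 48.67 × 2.35 × 0.109 = 12.5 N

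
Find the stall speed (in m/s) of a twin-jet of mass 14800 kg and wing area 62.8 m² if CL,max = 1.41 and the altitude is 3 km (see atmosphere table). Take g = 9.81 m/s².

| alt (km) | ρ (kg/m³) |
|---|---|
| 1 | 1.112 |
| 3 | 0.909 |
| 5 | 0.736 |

At 3 km, from the table: ρ = 0.909 kg/m³.
At stall, lift equals weight: L = W = m·g = 14800 × 9.81 = 1.452×10^5 N.
V_stall = √(2W/(ρ·S·CL,max)) = √(2 × 1.452×10^5 / (0.909 × 62.8 × 1.41))
V_stall = √3608 = 60.1 m/s

V_stall = 60.1 m/s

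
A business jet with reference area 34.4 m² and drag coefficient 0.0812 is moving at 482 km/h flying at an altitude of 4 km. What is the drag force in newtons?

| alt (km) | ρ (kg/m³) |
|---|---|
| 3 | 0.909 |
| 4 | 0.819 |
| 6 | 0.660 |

At 4 km, from the table: ρ = 0.819 kg/m³.
Convert speed: v = 482 km/h ÷ 3.6 = 133.9 m/s.
Dynamic pressure q = ½ρv² = ½ × 0.819 × 133.9² = 7341 Pa.
D = q·S·CD = 7341 × 34.4 × 0.0812 = 20500 N ≈ 20.5 kN

D = 20500 N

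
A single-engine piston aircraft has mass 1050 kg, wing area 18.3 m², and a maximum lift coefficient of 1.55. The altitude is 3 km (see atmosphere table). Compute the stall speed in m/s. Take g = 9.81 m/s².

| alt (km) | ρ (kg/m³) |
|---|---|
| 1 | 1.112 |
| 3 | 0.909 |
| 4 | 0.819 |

At 3 km, from the table: ρ = 0.909 kg/m³.
Weight W = mg = 1050 × 9.81 = 10300 N.
From L = ½ρV²S·CL,max = W: V_stall = √(2W/(ρSCL,max)) = √(2·10300/(0.909·18.3·1.55))
V_stall = √799 = 28.3 m/s

V_stall = 28.3 m/s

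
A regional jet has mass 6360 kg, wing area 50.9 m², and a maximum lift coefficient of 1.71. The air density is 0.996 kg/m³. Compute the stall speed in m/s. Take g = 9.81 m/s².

V_stall = 37.9 m/s

Stall occurs when L = W at CL,max. W = mg = 6360 × 9.81 = 62390 N.
From L = ½ρV²S·CL,max = W: V_stall = √(2W/(ρSCL,max)) = √(2·62390/(0.996·50.9·1.71))
V_stall = √1439 = 37.9 m/s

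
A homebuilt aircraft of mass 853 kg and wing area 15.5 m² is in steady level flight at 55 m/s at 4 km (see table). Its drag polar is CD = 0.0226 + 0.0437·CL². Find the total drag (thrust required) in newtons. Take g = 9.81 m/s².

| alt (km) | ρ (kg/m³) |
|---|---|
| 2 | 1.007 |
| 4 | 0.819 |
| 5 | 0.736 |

D = 593 N

At 4 km, from the table: ρ = 0.819 kg/m³.
Level flight ⇒ L = W = m·g = 853 × 9.81 = 8367.9 N.
q = ½ρv² = ½ × 0.819 × 55² = 1239 Pa.
CL = 2W/(ρv²S) = 2×8367.9/(0.819×55²×15.5) = 0.4358.
CD = 0.0226 + 0.0437 × 0.4358² = 0.0309.
D = q·S·CD = 1239 × 15.5 × 0.0309 = 593.3 N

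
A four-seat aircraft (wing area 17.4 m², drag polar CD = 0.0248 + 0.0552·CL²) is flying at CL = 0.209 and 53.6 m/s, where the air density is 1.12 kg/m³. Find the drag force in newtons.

CD = 0.0248 + 0.0552 × 0.209² = 0.02721
D = ½ρv²S·CD = ½ × 1.12 × 53.6² × 17.4 × 0.02721 = 762 N

D = 762 N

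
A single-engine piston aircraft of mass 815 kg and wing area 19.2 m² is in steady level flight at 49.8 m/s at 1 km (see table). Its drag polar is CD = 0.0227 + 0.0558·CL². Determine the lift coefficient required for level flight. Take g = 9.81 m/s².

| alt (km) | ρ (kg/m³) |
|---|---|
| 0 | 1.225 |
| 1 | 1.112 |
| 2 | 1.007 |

CL = 0.302

At 1 km, from the table: ρ = 1.112 kg/m³.
Weight W = mg = 815 × 9.81 = 7995.2 N; in level flight L = W.
Dynamic pressure q = 0.5 × 1.112 × 49.8² = 1379 Pa.
Required CL = L/(qS) = 7995.2/(1379·19.2) = 0.302.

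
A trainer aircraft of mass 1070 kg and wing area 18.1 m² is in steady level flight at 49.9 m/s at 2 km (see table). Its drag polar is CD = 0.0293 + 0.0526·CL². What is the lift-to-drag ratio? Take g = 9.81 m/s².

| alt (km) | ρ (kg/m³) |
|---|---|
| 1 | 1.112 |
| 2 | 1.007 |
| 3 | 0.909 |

L/D = 11.4

At 2 km, from the table: ρ = 1.007 kg/m³.
In steady level flight, lift balances weight: W = mg = 1070 × 9.81 = 10497 N.
Dynamic pressure q = 0.5 × 1.007 × 49.9² = 1254 Pa.
Required CL = L/(qS) = 10497/(1254·18.1) = 0.4626.
CD = 0.0293 + 0.0526 × 0.4626² = 0.04055.
L/D = CL/CD = 0.4626 / 0.04055 = 11.4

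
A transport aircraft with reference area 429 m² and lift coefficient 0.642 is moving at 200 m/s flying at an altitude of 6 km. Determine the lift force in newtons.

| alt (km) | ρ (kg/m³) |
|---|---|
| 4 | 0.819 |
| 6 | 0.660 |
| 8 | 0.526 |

At 6 km, from the table: ρ = 0.660 kg/m³.
L = ½ρv²S·CL = ½ × 0.66 × 200² × 429 × 0.642 = 3.64×10^6 N ≈ 3640 kN

L = 3.64×10^6 N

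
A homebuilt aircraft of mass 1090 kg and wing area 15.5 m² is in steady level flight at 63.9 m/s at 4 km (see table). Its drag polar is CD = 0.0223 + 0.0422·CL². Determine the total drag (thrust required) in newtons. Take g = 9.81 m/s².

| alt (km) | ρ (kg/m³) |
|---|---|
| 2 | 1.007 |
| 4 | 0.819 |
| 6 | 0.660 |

D = 764 N

At 4 km, from the table: ρ = 0.819 kg/m³.
Level flight ⇒ L = W = m·g = 1090 × 9.81 = 10693 N.
Dynamic pressure q = 0.5 × 0.819 × 63.9² = 1672 Pa.
CL = 2W/(ρv²S) = 2×10693/(0.819×63.9²×15.5) = 0.4126.
CD = 0.0223 + 0.0422 × 0.4126² = 0.02948.
D = q·S·CD = 1672 × 15.5 × 0.02948 = 764.1 N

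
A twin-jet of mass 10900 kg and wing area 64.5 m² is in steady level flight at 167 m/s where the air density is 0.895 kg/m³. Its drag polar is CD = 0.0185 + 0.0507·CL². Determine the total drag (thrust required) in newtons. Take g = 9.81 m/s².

Level flight ⇒ L = W = m·g = 10900 × 9.81 = 1.0693×10^5 N.
Dynamic pressure q = 0.5 × 0.895 × 167² = 12480 Pa.
CL = 2W/(ρv²S) = 2×1.0693×10^5/(0.895×167²×64.5) = 0.1328.
CD = 0.0185 + 0.0507 × 0.1328² = 0.01939.
D = q·S·CD = 12480 × 64.5 × 0.01939 = 15610 N

D = 15600 N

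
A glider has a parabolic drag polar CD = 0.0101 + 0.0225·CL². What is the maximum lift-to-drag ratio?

For CD = CD0 + K·CL², (L/D)max occurs at CL* = √(CD0/K) and equals 1/(2√(K·CD0)).
(L/D)max = 1/(2√(0.0225 × 0.0101)) = 1/(2 × 0.01507) = 33.2

(L/D)max = 33.2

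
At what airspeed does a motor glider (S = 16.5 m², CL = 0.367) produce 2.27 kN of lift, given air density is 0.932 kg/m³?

L = ½ρv²S·CL ⇒ v = √(2L/(ρ·S·CL))
v = √(2 × 2270 / (0.932 × 16.5 × 0.367)) = √804.4 = 28.4 m/s

v = 28.4 m/s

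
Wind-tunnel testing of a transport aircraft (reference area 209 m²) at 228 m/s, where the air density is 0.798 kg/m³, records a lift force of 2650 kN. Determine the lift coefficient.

CL = 0.611

From L = ½ρv²S·CL, rearranging gives CL = 2L/(ρv²S).
CL = 2 × 2.65×10^6 / (0.798 × 228² × 209) = 0.611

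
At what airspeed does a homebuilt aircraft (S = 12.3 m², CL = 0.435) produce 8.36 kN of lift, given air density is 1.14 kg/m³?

L = ½ρv²S·CL ⇒ v = √(2L/(ρ·S·CL))
v = √(2 × 8360 / (1.14 × 12.3 × 0.435)) = √2741 = 52.4 m/s

v = 52.4 m/s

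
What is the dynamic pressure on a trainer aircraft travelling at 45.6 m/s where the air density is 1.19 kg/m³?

q = 1240 Pa

q = ½ρv² = ½ × 1.19 × 45.6² = 1240 Pa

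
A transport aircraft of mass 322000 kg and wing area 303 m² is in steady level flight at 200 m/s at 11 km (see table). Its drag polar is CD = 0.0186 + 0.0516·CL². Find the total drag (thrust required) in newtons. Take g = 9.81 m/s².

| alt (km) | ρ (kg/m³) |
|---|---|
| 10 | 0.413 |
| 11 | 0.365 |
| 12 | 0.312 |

At 11 km, from the table: ρ = 0.365 kg/m³.
Level flight ⇒ L = W = m·g = 322000 × 9.81 = 3.1588×10^6 N.
q = ½ρv² = ½ × 0.365 × 200² = 7300 Pa.
Required CL = L/(qS) = 3.1588×10^6/(7300·303) = 1.428.
CD = 0.0186 + 0.0516 × 1.428² = 0.1238.
D = q·S·CD = 7300 × 303 × 0.1238 = 2.739×10^5 N

D = 2.74×10^5 N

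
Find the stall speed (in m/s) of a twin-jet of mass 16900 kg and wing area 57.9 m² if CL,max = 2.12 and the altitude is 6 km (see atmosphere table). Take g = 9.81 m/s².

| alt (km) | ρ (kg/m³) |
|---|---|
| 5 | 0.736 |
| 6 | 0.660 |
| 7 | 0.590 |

V_stall = 64 m/s

At 6 km, from the table: ρ = 0.660 kg/m³.
Weight W = mg = 16900 × 9.81 = 1.658×10^5 N.
V_stall = √(2W/(ρ·S·CL,max)) = √(2 × 1.658×10^5 / (0.66 × 57.9 × 2.12))
V_stall = √4093 = 64 m/s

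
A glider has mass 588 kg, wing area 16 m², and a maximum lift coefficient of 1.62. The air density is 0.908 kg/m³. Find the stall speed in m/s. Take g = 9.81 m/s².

V_stall = 22.1 m/s

Stall occurs when L = W at CL,max. W = mg = 588 × 9.81 = 5768 N.
From L = ½ρV²S·CL,max = W: V_stall = √(2W/(ρSCL,max)) = √(2·5768/(0.908·16·1.62))
V_stall = √490.2 = 22.1 m/s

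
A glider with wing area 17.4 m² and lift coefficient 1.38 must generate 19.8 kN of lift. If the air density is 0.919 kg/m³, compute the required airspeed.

v = 42.4 m/s

L = ½ρv²S·CL ⇒ v = √(2L/(ρ·S·CL))
v = √(2 × 19800 / (0.919 × 17.4 × 1.38)) = √1795 = 42.4 m/s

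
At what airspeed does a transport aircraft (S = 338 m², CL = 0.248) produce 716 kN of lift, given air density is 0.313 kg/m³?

v = 234 m/s

L = ½ρv²S·CL ⇒ v = √(2L/(ρ·S·CL))
v = √(2 × 7.16×10^5 / (0.313 × 338 × 0.248)) = √54580 = 234 m/s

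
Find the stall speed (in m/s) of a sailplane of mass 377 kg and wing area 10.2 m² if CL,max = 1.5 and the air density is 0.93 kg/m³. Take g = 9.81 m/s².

V_stall = 22.8 m/s

At stall, lift equals weight: L = W = m·g = 377 × 9.81 = 3698 N.
V_stall = √(2W/(ρ·S·CL,max)) = √(2 × 3698 / (0.93 × 10.2 × 1.5))
V_stall = √519.8 = 22.8 m/s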